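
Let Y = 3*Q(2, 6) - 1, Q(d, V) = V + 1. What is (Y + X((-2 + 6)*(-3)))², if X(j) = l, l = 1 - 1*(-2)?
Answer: 529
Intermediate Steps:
l = 3 (l = 1 + 2 = 3)
Q(d, V) = 1 + V
X(j) = 3
Y = 20 (Y = 3*(1 + 6) - 1 = 3*7 - 1 = 21 - 1 = 20)
(Y + X((-2 + 6)*(-3)))² = (20 + 3)² = 23² = 529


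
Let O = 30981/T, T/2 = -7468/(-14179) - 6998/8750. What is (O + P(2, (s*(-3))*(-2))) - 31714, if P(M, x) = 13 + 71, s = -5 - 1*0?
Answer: -997820440695/11293214 ≈ -88356.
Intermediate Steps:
T = -33879642/62033125 (T = 2*(-7468/(-14179) - 6998/8750) = 2*(-7468*(-1/14179) - 6998*1/8750) = 2*(7468/14179 - 3499/4375) = 2*(-16939821/62033125) = -33879642/62033125 ≈ -0.54615)
s = -5 (s = -5 + 0 = -5)
O = -640616081875/11293214 (O = 30981/(-33879642/62033125) = 30981*(-62033125/33879642) = -640616081875/11293214 ≈ -56726.)
P(M, x) = 84
(O + P(2, (s*(-3))*(-2))) - 31714 = (-640616081875/11293214 + 84) - 31714 = -639667451899/11293214 - 31714 = -997820440695/11293214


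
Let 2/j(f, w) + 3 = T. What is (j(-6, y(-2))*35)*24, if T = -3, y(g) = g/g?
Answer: -280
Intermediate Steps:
y(g) = 1
j(f, w) = -⅓ (j(f, w) = 2/(-3 - 3) = 2/(-6) = 2*(-⅙) = -⅓)
(j(-6, y(-2))*35)*24 = -⅓*35*24 = -35/3*24 = -280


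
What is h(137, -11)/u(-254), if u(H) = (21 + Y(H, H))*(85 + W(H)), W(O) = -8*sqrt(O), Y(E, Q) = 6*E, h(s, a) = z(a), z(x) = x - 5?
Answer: 1360/35291943 + 128*I*sqrt(254)/35291943 ≈ 3.8536e-5 + 5.7803e-5*I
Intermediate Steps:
z(x) = -5 + x
h(s, a) = -5 + a
u(H) = (21 + 6*H)*(85 - 8*sqrt(H))
h(137, -11)/u(-254) = (-5 - 11)/(1785 - 168*I*sqrt(254) - (-12192)*I*sqrt(254) + 510*(-254)) = -16/(1785 - 168*I*sqrt(254) - (-12192)*I*sqrt(254) - 129540) = -16/(1785 - 168*I*sqrt(254) + 12192*I*sqrt(254) - 129540) = -16/(-127755 + 12024*I*sqrt(254))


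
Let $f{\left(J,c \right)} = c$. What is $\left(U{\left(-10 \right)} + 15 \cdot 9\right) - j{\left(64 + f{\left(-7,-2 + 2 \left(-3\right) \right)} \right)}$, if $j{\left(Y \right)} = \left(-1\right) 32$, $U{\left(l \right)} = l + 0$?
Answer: $157$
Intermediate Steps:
$U{\left(l \right)} = l$
$j{\left(Y \right)} = -32$
$\left(U{\left(-10 \right)} + 15 \cdot 9\right) - j{\left(64 + f{\left(-7,-2 + 2 \left(-3\right) \right)} \right)} = \left(-10 + 15 \cdot 9\right) - -32 = \left(-10 + 135\right) + 32 = 125 + 32 = 157$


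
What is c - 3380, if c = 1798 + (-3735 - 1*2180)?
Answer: -7497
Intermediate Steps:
c = -4117 (c = 1798 + (-3735 - 2180) = 1798 - 5915 = -4117)
c - 3380 = -4117 - 3380 = -7497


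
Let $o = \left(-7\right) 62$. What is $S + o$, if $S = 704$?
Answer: $270$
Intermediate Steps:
$o = -434$
$S + o = 704 - 434 = 270$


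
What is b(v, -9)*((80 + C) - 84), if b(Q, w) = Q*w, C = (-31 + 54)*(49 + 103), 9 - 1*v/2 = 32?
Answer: 1445688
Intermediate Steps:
v = -46 (v = 18 - 2*32 = 18 - 64 = -46)
C = 3496 (C = 23*152 = 3496)
b(v, -9)*((80 + C) - 84) = (-46*(-9))*((80 + 3496) - 84) = 414*(3576 - 84) = 414*3492 = 1445688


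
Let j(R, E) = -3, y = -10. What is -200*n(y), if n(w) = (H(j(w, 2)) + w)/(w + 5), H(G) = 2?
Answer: -320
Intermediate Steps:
n(w) = (2 + w)/(5 + w) (n(w) = (2 + w)/(w + 5) = (2 + w)/(5 + w))
-200*n(y) = -200*(2 - 10)/(5 - 10) = -200*(-8)/(-5) = -(-40)*(-8) = -200*8/5 = -320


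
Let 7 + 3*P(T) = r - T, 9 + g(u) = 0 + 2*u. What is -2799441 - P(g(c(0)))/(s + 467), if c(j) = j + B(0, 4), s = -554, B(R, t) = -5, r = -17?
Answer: -730654106/261 ≈ -2.7994e+6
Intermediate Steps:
c(j) = -5 + j (c(j) = j - 5 = -5 + j)
g(u) = -9 + 2*u (g(u) = -9 + (0 + 2*u) = -9 + 2*u)
P(T) = -8 - T/3 (P(T) = -7/3 + (-17 - T)/3 = -7/3 + (-17/3 - T/3) = -8 - T/3)
-2799441 - P(g(c(0)))/(s + 467) = -2799441 - (-8 - (-9 + 2*(-5 + 0))/3)/(-554 + 467) = -2799441 - (-8 - (-9 + 2*(-5))/3)/(-87) = -2799441 - (-1)*(-8 - (-9 - 10)/3)/87 = -2799441 - (-1)*(-8 - ⅓*(-19))/87 = -2799441 - (-1)*(-8 + 19/3)/87 = -2799441 - (-1)*(-5)/(87*3) = -2799441 - 1*5/261 = -2799441 - 5/261 = -730654106/261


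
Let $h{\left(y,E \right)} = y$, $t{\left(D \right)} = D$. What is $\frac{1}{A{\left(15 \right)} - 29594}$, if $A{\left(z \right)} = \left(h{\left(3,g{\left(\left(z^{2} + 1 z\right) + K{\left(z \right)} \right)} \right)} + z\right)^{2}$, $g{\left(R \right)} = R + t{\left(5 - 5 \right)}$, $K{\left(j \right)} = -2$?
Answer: $- \frac{1}{29270} \approx -3.4165 \cdot 10^{-5}$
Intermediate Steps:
$g{\left(R \right)} = R$ ($g{\left(R \right)} = R + \left(5 - 5\right) = R + 0 = R$)
$A{\left(z \right)} = \left(3 + z\right)^{2}$
$\frac{1}{A{\left(15 \right)} - 29594} = \frac{1}{\left(3 + 15\right)^{2} - 29594} = \frac{1}{18^{2} - 29594} = \frac{1}{324 - 29594} = \frac{1}{-29270} = - \frac{1}{29270}$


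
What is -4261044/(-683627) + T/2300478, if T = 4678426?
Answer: 51184001221/6191609739 ≈ 8.2667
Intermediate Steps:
-4261044/(-683627) + T/2300478 = -4261044/(-683627) + 4678426/2300478 = -4261044*(-1/683627) + 4678426*(1/2300478) = 4261044/683627 + 18419/9057 = 51184001221/6191609739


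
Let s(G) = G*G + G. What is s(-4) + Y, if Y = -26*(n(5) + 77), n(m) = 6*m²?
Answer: -5890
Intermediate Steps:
Y = -5902 (Y = -26*(6*5² + 77) = -26*(6*25 + 77) = -26*(150 + 77) = -26*227 = -5902)
s(G) = G + G² (s(G) = G² + G = G + G²)
s(-4) + Y = -4*(1 - 4) - 5902 = -4*(-3) - 5902 = 12 - 5902 = -5890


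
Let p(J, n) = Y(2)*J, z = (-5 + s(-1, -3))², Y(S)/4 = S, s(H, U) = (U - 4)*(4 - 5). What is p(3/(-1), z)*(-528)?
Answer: 12672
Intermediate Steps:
s(H, U) = 4 - U (s(H, U) = (-4 + U)*(-1) = 4 - U)
Y(S) = 4*S
z = 4 (z = (-5 + (4 - 1*(-3)))² = (-5 + (4 + 3))² = (-5 + 7)² = 2² = 4)
p(J, n) = 8*J (p(J, n) = (4*2)*J = 8*J)
p(3/(-1), z)*(-528) = (8*(3/(-1)))*(-528) = (8*(3*(-1)))*(-528) = (8*(-3))*(-528) = -24*(-528) = 12672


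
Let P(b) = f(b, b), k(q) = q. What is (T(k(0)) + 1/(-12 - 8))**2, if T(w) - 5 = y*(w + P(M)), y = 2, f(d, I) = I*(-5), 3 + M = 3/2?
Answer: 159201/400 ≈ 398.00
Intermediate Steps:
M = -3/2 (M = -3 + 3/2 = -3/2 ≈ -1.5000)
f(d, I) = -5*I
P(b) = -5*b
T(w) = 20 + 2*w (T(w) = 5 + 2*(w - 5*(-3/2)) = 5 + 2*(w + 15/2) = 5 + 2*(15/2 + w) = 5 + (15 + 2*w) = 20 + 2*w)
(T(k(0)) + 1/(-12 - 8))**2 = ((20 + 2*0) + 1/(-12 - 8))**2 = ((20 + 0) + 1/(-20))**2 = (20 - 1/20)**2 = (399/20)**2 = 159201/400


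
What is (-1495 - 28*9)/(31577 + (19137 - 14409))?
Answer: -1747/36305 ≈ -0.048120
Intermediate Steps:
(-1495 - 28*9)/(31577 + (19137 - 14409)) = (-1495 - 252)/(31577 + 4728) = -1747/36305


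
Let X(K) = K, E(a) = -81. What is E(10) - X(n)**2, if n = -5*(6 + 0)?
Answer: -981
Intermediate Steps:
n = -30 (n = -5*6 = -30)
E(10) - X(n)**2 = -81 - 1*(-30)**2 = -81 - 1*900 = -81 - 900 = -981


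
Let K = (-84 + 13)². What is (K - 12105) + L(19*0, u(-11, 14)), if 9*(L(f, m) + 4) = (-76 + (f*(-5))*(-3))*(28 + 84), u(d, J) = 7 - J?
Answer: -72124/9 ≈ -8013.8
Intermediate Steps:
K = 5041 (K = (-71)² = 5041)
L(f, m) = -8548/9 + 560*f/3 (L(f, m) = -4 + ((-76 + (f*(-5))*(-3))*(28 + 84))/9 = -4 + ((-76 - 5*f*(-3))*112)/9 = -4 + ((-76 + 15*f)*112)/9 = -4 + (-8512 + 1680*f)/9 = -4 + (-8512/9 + 560*f/3) = -8548/9 + 560*f/3)
(K - 12105) + L(19*0, u(-11, 14)) = (5041 - 12105) + (-8548/9 + 560*(19*0)/3) = -7064 + (-8548/9 + (560/3)*0) = -7064 + (-8548/9 + 0) = -7064 - 8548/9 = -72124/9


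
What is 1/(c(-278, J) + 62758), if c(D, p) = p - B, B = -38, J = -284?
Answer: 1/62512 ≈ 1.5997e-5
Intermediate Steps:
c(D, p) = 38 + p (c(D, p) = p - 1*(-38) = p + 38 = 38 + p)
1/(c(-278, J) + 62758) = 1/((38 - 284) + 62758) = 1/(-246 + 62758) = 1/62512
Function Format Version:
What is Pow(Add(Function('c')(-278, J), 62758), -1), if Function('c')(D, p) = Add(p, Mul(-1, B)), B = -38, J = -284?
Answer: Rational(1, 62512) ≈ 1.5997e-5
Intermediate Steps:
Function('c')(D, p) = Add(38, p) (Function('c')(D, p) = Add(p, Mul(-1, -38)) = Add(p, 38) = Add(38, p))
Pow(Add(Function('c')(-278, J), 62758), -1) = Pow(Add(Add(38, -284), 62758), -1) = Pow(Add(-246, 62758), -1) = Pow(62512, -1) = Rational(1, 62512)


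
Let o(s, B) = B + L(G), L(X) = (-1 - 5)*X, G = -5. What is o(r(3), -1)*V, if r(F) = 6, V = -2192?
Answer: -63568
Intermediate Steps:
L(X) = -6*X
o(s, B) = 30 + B (o(s, B) = B - 6*(-5) = B + 30 = 30 + B)
o(r(3), -1)*V = (30 - 1)*(-2192) = 29*(-2192) = -63568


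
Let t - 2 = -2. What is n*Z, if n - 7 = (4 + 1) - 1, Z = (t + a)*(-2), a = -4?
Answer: 88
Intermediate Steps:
t = 0 (t = 2 - 2 = 0)
Z = 8 (Z = (0 - 4)*(-2) = -4*(-2) = 8)
n = 11 (n = 7 + ((4 + 1) - 1) = 7 + (5 - 1) = 7 + 4 = 11)
n*Z = 11*8 = 88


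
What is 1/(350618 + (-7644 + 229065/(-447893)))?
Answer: 447893/153615424717 ≈ 2.9157e-6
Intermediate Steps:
1/(350618 + (-7644 + 229065/(-447893))) = 1/(350618 + (-7644 + 229065*(-1/447893))) = 1/(350618 + (-7644 - 229065/447893)) = 1/(350618 - 3423923157/447893) = 1/(153615424717/447893) = 447893/153615424717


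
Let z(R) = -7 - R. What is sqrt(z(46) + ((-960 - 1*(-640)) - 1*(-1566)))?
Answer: sqrt(1193) ≈ 34.540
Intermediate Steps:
sqrt(z(46) + ((-960 - 1*(-640)) - 1*(-1566))) = sqrt((-7 - 1*46) + ((-960 - 1*(-640)) - 1*(-1566))) = sqrt((-7 - 46) + ((-960 + 640) + 1566)) = sqrt(-53 + (-320 + 1566)) = sqrt(-53 + 1246) = sqrt(1193)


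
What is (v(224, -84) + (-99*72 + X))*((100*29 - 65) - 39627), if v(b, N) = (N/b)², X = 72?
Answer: 2076793425/8 ≈ 2.5960e+8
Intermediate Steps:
v(b, N) = N²/b²
(v(224, -84) + (-99*72 + X))*((100*29 - 65) - 39627) = ((-84)²/224² + (-99*72 + 72))*((100*29 - 65) - 39627) = (7056*(1/50176) + (-7128 + 72))*((2900 - 65) - 39627) = (9/64 - 7056)*(2835 - 39627) = -451575/64*(-36792) = 2076793425/8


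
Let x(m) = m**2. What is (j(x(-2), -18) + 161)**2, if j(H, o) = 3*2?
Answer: 27889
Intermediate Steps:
j(H, o) = 6
(j(x(-2), -18) + 161)**2 = (6 + 161)**2 = 167**2 = 27889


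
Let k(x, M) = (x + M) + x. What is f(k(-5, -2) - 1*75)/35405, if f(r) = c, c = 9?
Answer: 9/35405 ≈ 0.00025420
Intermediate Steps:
k(x, M) = M + 2*x (k(x, M) = (M + x) + x = M + 2*x)
f(r) = 9
f(k(-5, -2) - 1*75)/35405 = 9/35405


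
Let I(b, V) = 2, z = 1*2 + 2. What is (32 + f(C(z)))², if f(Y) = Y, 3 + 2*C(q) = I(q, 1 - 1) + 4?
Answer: 4489/4 ≈ 1122.3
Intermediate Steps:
z = 4 (z = 2 + 2 = 4)
C(q) = 3/2 (C(q) = -3/2 + (2 + 4)/2 = -3/2 + (½)*6 = -3/2 + 3 = 3/2)
(32 + f(C(z)))² = (32 + 3/2)² = (67/2)² = 4489/4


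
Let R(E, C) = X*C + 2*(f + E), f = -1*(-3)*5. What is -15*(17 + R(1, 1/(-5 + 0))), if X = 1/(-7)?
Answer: -5148/7 ≈ -735.43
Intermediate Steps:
f = 15 (f = 3*5 = 15)
X = -⅐ ≈ -0.14286
R(E, C) = 30 + 2*E - C/7 (R(E, C) = -C/7 + 2*(15 + E) = -C/7 + (30 + 2*E) = 30 + 2*E - C/7)
-15*(17 + R(1, 1/(-5 + 0))) = -15*(17 + (30 + 2*1 - 1/(7*(-5 + 0)))) = -15*(17 + (30 + 2 - ⅐/(-5))) = -15*(17 + (30 + 2 - ⅐*(-⅕))) = -15*(17 + (30 + 2 + 1/35)) = -15*(17 + 1121/35) = -15*1716/35 = -5148/7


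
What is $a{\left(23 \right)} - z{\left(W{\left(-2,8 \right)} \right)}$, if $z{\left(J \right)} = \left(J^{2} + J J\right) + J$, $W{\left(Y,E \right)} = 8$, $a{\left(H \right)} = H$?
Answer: $-113$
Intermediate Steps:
$z{\left(J \right)} = J + 2 J^{2}$ ($z{\left(J \right)} = \left(J^{2} + J^{2}\right) + J = 2 J^{2} + J = J + 2 J^{2}$)
$a{\left(23 \right)} - z{\left(W{\left(-2,8 \right)} \right)} = 23 - 8 \left(1 + 2 \cdot 8\right) = 23 - 8 \left(1 + 16\right) = 23 - 8 \cdot 17 = 23 - 136 = -113$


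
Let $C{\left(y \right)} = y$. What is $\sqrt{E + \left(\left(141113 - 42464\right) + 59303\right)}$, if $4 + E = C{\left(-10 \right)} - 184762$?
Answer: $2 i \sqrt{6706} \approx 163.78 i$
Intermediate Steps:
$E = -184776$ ($E = -4 - 184772 = -184776$)
$\sqrt{E + \left(\left(141113 - 42464\right) + 59303\right)} = \sqrt{-184776 + \left(\left(141113 - 42464\right) + 59303\right)} = \sqrt{-184776 + \left(98649 + 59303\right)} = \sqrt{-184776 + 157952} = \sqrt{-26824} = 2 i \sqrt{6706}$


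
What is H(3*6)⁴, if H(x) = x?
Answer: 104976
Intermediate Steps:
H(3*6)⁴ = (3*6)⁴ = 18⁴ = 104976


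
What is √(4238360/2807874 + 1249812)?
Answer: 4*√17107161769483802/467979 ≈ 1118.0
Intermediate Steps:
√(4238360/2807874 + 1249812) = √(4238360*(1/2807874) + 1249812) = √(2119180/1403937 + 1249812) = √(1754659429024/1403937) = 4*√17107161769483802/467979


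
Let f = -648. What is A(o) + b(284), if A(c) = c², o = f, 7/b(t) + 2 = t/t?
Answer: 419897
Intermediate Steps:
b(t) = -7 (b(t) = 7/(-2 + t/t) = 7/(-2 + 1) = 7/(-1) = 7*(-1) = -7)
o = -648
A(o) + b(284) = (-648)² - 7 = 419904 - 7 = 419897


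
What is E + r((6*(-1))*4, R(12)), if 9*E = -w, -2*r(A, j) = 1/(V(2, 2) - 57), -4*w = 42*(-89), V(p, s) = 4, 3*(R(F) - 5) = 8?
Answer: -16508/159 ≈ -103.82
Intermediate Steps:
R(F) = 23/3 (R(F) = 5 + (⅓)*8 = 5 + 8/3 = 23/3)
w = 1869/2 (w = -21*(-89)/2 = -¼*(-3738) = 1869/2 ≈ 934.50)
r(A, j) = 1/106 (r(A, j) = -1/(2*(4 - 57)) = -½/(-53) = -½*(-1/53) = 1/106)
E = -623/6 (E = (-1*1869/2)/9 = (⅑)*(-1869/2) = -623/6 ≈ -103.83)
E + r((6*(-1))*4, R(12)) = -623/6 + 1/106 = -16508/159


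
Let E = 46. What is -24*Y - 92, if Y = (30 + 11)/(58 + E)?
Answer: -1319/13 ≈ -101.46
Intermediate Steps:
Y = 41/104 (Y = (30 + 11)/(58 + 46) = 41/104 ≈ 0.39423)
-24*Y - 92 = -24*41/104 - 92 = -123/13 - 92 = -1319/13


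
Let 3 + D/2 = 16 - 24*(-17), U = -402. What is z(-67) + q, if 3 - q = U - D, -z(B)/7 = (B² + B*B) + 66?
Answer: -62061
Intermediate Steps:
z(B) = -462 - 14*B² (z(B) = -7*((B² + B*B) + 66) = -7*((B² + B²) + 66) = -7*(2*B² + 66) = -7*(66 + 2*B²) = -462 - 14*B²)
D = 842 (D = -6 + 2*(16 - 24*(-17)) = -6 + 2*(16 + 408) = -6 + 2*424 = -6 + 848 = 842)
q = 1247 (q = 3 - (-402 - 1*842) = 3 - (-402 - 842) = 3 - 1*(-1244) = 3 + 1244 = 1247)
z(-67) + q = (-462 - 14*(-67)²) + 1247 = (-462 - 14*4489) + 1247 = (-462 - 62846) + 1247 = -63308 + 1247 = -62061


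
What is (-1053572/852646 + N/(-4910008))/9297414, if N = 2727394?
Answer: -624879044425/3243634287439408296 ≈ -1.9265e-7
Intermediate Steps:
(-1053572/852646 + N/(-4910008))/9297414 = (-1053572/852646 + 2727394/(-4910008))/9297414 = (-1053572*1/852646 + 2727394*(-1/4910008))*(1/9297414) = (-526786/426323 - 1363697/2455004)*(1/9297414) = -1874637133275/1046624670292*1/9297414 = -624879044425/3243634287439408296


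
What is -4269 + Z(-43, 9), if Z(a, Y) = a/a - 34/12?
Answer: -25625/6 ≈ -4270.8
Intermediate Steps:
Z(a, Y) = -11/6 (Z(a, Y) = 1 - 34*1/12 = 1 - 17/6 = -11/6)
-4269 + Z(-43, 9) = -4269 - 11/6 = -25625/6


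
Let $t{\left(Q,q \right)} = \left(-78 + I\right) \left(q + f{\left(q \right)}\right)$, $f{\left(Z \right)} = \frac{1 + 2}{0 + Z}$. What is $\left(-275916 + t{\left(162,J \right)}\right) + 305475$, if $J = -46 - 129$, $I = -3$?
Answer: $\frac{7653693}{175} \approx 43735.0$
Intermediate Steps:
$f{\left(Z \right)} = \frac{3}{Z}$
$J = -175$
$t{\left(Q,q \right)} = - \frac{243}{q} - 81 q$ ($t{\left(Q,q \right)} = \left(-78 - 3\right) \left(q + \frac{3}{q}\right) = - 81 \left(q + \frac{3}{q}\right) = - \frac{243}{q} - 81 q$)
$\left(-275916 + t{\left(162,J \right)}\right) + 305475 = \left(-275916 - \left(-14175 + \frac{243}{-175}\right)\right) + 305475 = \left(-275916 + \left(\left(-243\right) \left(- \frac{1}{175}\right) + 14175\right)\right) + 305475 = \left(-275916 + \left(\frac{243}{175} + 14175\right)\right) + 305475 = \left(-275916 + \frac{2480868}{175}\right) + 305475 = - \frac{45804432}{175} + 305475 = \frac{7653693}{175}$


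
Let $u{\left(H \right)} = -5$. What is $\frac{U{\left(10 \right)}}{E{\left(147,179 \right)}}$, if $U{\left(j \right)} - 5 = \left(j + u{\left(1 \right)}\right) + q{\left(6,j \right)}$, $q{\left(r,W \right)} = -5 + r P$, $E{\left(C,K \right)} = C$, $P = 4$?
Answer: $\frac{29}{147} \approx 0.19728$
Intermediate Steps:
$q{\left(r,W \right)} = -5 + 4 r$ ($q{\left(r,W \right)} = -5 + r 4 = -5 + 4 r$)
$U{\left(j \right)} = 19 + j$ ($U{\left(j \right)} = 5 + \left(\left(j - 5\right) + \left(-5 + 4 \cdot 6\right)\right) = 5 + \left(\left(-5 + j\right) + \left(-5 + 24\right)\right) = 5 + \left(\left(-5 + j\right) + 19\right) = 5 + \left(14 + j\right) = 19 + j$)
$\frac{U{\left(10 \right)}}{E{\left(147,179 \right)}} = \frac{19 + 10}{147} = 29 \cdot \frac{1}{147} = \frac{29}{147}$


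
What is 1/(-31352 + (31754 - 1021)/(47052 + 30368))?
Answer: -77420/2427241107 ≈ -3.1896e-5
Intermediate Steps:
1/(-31352 + (31754 - 1021)/(47052 + 30368)) = 1/(-31352 + 30733/77420) = 1/(-2427241107/77420) = -77420/2427241107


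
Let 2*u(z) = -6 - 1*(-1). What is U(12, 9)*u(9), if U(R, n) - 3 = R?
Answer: -75/2 ≈ -37.500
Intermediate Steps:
U(R, n) = 3 + R
u(z) = -5/2 (u(z) = (-6 - 1*(-1))/2 = (-6 + 1)/2 = (½)*(-5) = -5/2)
U(12, 9)*u(9) = (3 + 12)*(-5/2) = 15*(-5/2) = -75/2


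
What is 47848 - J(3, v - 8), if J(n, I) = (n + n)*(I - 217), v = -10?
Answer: 49258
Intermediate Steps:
J(n, I) = 2*n*(-217 + I) (J(n, I) = (2*n)*(-217 + I) = 2*n*(-217 + I))
47848 - J(3, v - 8) = 47848 - 2*3*(-217 + (-10 - 8)) = 47848 - 2*3*(-217 - 18) = 47848 - 2*3*(-235) = 47848 - 1*(-1410) = 47848 + 1410 = 49258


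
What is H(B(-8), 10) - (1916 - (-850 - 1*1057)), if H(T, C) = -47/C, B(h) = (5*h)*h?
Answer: -38277/10 ≈ -3827.7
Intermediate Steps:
B(h) = 5*h²
H(B(-8), 10) - (1916 - (-850 - 1*1057)) = -47/10 - (1916 - (-850 - 1*1057)) = -47*⅒ - (1916 - (-850 - 1057)) = -47/10 - (1916 - 1*(-1907)) = -47/10 - (1916 + 1907) = -47/10 - 1*3823 = -47/10 - 3823 = -38277/10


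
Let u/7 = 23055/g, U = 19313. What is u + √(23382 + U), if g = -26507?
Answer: -161385/26507 + √42695 ≈ 200.54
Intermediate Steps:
u = -161385/26507 (u = 7*(23055/(-26507)) = 7*(23055*(-1/26507)) = 7*(-23055/26507) = -161385/26507 ≈ -6.0884)
u + √(23382 + U) = -161385/26507 + √(23382 + 19313) = -161385/26507 + √42695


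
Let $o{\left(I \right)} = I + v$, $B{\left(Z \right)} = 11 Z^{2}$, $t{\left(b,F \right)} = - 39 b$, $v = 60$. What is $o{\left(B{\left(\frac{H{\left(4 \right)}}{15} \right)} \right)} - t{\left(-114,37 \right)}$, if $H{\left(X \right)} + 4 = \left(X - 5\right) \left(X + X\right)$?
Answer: $- \frac{109474}{25} \approx -4379.0$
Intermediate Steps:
$H{\left(X \right)} = -4 + 2 X \left(-5 + X\right)$ ($H{\left(X \right)} = -4 + \left(X - 5\right) \left(X + X\right) = -4 + \left(-5 + X\right) 2 X = -4 + 2 X \left(-5 + X\right)$)
$o{\left(I \right)} = 60 + I$ ($o{\left(I \right)} = I + 60 = 60 + I$)
$o{\left(B{\left(\frac{H{\left(4 \right)}}{15} \right)} \right)} - t{\left(-114,37 \right)} = \left(60 + 11 \left(\frac{-4 - 40 + 2 \cdot 4^{2}}{15}\right)^{2}\right) - \left(-39\right) \left(-114\right) = \left(60 + 11 \left(\left(-4 - 40 + 2 \cdot 16\right) \frac{1}{15}\right)^{2}\right) - 4446 = \left(60 + 11 \left(\left(-4 - 40 + 32\right) \frac{1}{15}\right)^{2}\right) - 4446 = \left(60 + 11 \left(\left(-12\right) \frac{1}{15}\right)^{2}\right) - 4446 = \left(60 + 11 \left(- \frac{4}{5}\right)^{2}\right) - 4446 = \left(60 + 11 \cdot \frac{16}{25}\right) - 4446 = \left(60 + \frac{176}{25}\right) - 4446 = \frac{1676}{25} - 4446 = - \frac{109474}{25}$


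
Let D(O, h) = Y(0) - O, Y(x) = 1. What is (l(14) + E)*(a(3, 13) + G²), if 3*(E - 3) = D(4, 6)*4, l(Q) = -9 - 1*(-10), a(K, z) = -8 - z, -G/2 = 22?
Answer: 0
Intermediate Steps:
G = -44 (G = -2*22 = -44)
D(O, h) = 1 - O
l(Q) = 1 (l(Q) = -9 + 10 = 1)
E = -1 (E = 3 + ((1 - 1*4)*4)/3 = 3 + ((1 - 4)*4)/3 = 3 + (-3*4)/3 = 3 + (⅓)*(-12) = 3 - 4 = -1)
(l(14) + E)*(a(3, 13) + G²) = (1 - 1)*((-8 - 1*13) + (-44)²) = 0*((-8 - 13) + 1936) = 0*(-21 + 1936) = 0*1915 = 0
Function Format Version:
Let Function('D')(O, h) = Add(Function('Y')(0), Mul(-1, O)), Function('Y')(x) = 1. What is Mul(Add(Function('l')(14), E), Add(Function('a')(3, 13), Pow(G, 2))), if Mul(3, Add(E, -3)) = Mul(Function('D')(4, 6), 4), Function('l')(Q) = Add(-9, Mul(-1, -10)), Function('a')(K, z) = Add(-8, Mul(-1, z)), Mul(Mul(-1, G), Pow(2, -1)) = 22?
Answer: 0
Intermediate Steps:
G = -44 (G = Mul(-2, 22) = -44)
Function('D')(O, h) = Add(1, Mul(-1, O))
Function('l')(Q) = 1 (Function('l')(Q) = Add(-9, 10) = 1)
E = -1 (E = Add(3, Mul(Rational(1, 3), Mul(Add(1, Mul(-1, 4)), 4))) = Add(3, Mul(Rational(1, 3), Mul(Add(1, -4), 4))) = Add(3, Mul(Rational(1, 3), Mul(-3, 4))) = Add(3, Mul(Rational(1, 3), -12)) = Add(3, -4) = -1)
Mul(Add(Function('l')(14), E), Add(Function('a')(3, 13), Pow(G, 2))) = Mul(Add(1, -1), Add(Add(-8, Mul(-1, 13)), Pow(-44, 2))) = Mul(0, Add(Add(-8, -13), 1936)) = Mul(0, Add(-21, 1936)) = Mul(0, 1915) = 0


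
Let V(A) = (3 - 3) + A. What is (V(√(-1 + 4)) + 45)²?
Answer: (45 + √3)² ≈ 2183.9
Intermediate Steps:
V(A) = A (V(A) = 0 + A = A)
(V(√(-1 + 4)) + 45)² = (√(-1 + 4) + 45)² = (√3 + 45)² = (45 + √3)²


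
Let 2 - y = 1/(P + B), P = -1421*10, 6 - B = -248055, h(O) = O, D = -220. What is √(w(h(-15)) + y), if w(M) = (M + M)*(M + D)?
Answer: √385647718263601/233851 ≈ 83.976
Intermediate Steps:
B = 248061 (B = 6 - 1*(-248055) = 6 + 248055 = 248061)
P = -14210
w(M) = 2*M*(-220 + M) (w(M) = (M + M)*(M - 220) = (2*M)*(-220 + M) = 2*M*(-220 + M))
y = 467701/233851 (y = 2 - 1/(-14210 + 248061) = 2 - 1/233851 = 467701/233851 ≈ 2.0000)
√(w(h(-15)) + y) = √(2*(-15)*(-220 - 15) + 467701/233851) = √(2*(-15)*(-235) + 467701/233851) = √(7050 + 467701/233851) = √(1649117251/233851) = √385647718263601/233851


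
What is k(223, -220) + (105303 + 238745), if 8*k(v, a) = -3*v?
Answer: 2751715/8 ≈ 3.4396e+5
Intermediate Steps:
k(v, a) = -3*v/8 (k(v, a) = (-3*v)/8 = -3*v/8)
k(223, -220) + (105303 + 238745) = -3/8*223 + (105303 + 238745) = -669/8 + 344048 = 2751715/8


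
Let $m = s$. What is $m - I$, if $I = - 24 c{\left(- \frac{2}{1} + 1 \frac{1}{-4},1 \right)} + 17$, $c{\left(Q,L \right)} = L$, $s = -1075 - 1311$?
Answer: $-2379$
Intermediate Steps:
$s = -2386$ ($s = -1075 - 1311 = -2386$)
$m = -2386$
$I = -7$ ($I = \left(-24\right) 1 + 17 = -24 + 17 = -7$)
$m - I = -2386 - -7 = -2386 + 7 = -2379$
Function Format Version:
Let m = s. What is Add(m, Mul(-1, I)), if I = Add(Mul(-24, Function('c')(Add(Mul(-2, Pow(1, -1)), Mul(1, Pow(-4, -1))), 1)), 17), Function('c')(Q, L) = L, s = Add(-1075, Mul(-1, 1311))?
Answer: -2379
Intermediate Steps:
s = -2386 (s = Add(-1075, -1311) = -2386)
m = -2386
I = -7 (I = Add(Mul(-24, 1), 17) = Add(-24, 17) = -7)
Add(m, Mul(-1, I)) = Add(-2386, Mul(-1, -7)) = Add(-2386, 7) = -2379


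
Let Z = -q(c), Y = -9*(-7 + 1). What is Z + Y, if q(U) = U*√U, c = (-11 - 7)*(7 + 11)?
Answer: 54 + 5832*I ≈ 54.0 + 5832.0*I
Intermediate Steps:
c = -324 (c = -18*18 = -324)
q(U) = U^(3/2)
Y = 54 (Y = -9*(-6) = 54)
Z = 5832*I (Z = -(-324)^(3/2) = -(-5832)*I = 5832*I ≈ 5832.0*I)
Z + Y = 5832*I + 54 = 54 + 5832*I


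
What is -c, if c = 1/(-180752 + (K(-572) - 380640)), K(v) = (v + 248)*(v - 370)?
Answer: 1/256184 ≈ 3.9034e-6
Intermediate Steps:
K(v) = (-370 + v)*(248 + v) (K(v) = (248 + v)*(-370 + v) = (-370 + v)*(248 + v))
c = -1/256184 (c = 1/(-180752 + ((-91760 + (-572)² - 122*(-572)) - 380640)) = 1/(-180752 + ((-91760 + 327184 + 69784) - 380640)) = 1/(-180752 + (305208 - 380640)) = 1/(-180752 - 75432) = 1/(-256184) = -1/256184 ≈ -3.9034e-6)
-c = -1*(-1/256184) = 1/256184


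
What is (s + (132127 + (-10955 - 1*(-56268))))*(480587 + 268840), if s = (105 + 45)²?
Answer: 149840434380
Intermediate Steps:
s = 22500 (s = 150² = 22500)
(s + (132127 + (-10955 - 1*(-56268))))*(480587 + 268840) = (22500 + (132127 + (-10955 - 1*(-56268))))*(480587 + 268840) = (22500 + (132127 + (-10955 + 56268)))*749427 = (22500 + (132127 + 45313))*749427 = (22500 + 177440)*749427 = 199940*749427 = 149840434380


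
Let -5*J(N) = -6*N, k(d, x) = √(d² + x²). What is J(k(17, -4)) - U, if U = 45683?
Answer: -45683 + 6*√305/5 ≈ -45662.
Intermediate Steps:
J(N) = 6*N/5 (J(N) = -(-6)*N/5 = 6*N/5)
J(k(17, -4)) - U = 6*√(17² + (-4)²)/5 - 1*45683 = 6*√(289 + 16)/5 - 45683 = 6*√305/5 - 45683 = -45683 + 6*√305/5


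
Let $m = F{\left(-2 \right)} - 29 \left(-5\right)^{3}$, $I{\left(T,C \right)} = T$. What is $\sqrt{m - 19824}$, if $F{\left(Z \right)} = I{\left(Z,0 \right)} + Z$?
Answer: $i \sqrt{16203} \approx 127.29 i$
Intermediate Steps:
$F{\left(Z \right)} = 2 Z$ ($F{\left(Z \right)} = Z + Z = 2 Z$)
$m = 3621$ ($m = 2 \left(-2\right) - 29 \left(-5\right)^{3} = -4 - -3625 = -4 + 3625 = 3621$)
$\sqrt{m - 19824} = \sqrt{3621 - 19824} = \sqrt{-16203} = i \sqrt{16203}$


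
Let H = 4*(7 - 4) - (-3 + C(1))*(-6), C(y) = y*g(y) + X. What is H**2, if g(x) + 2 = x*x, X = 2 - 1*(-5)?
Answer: 900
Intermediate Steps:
X = 7 (X = 2 + 5 = 7)
g(x) = -2 + x**2 (g(x) = -2 + x*x = -2 + x**2)
C(y) = 7 + y*(-2 + y**2) (C(y) = y*(-2 + y**2) + 7 = 7 + y*(-2 + y**2))
H = 30 (H = 4*(7 - 4) - (-3 + (7 + 1*(-2 + 1**2)))*(-6) = 4*3 - (-3 + (7 + 1*(-2 + 1)))*(-6) = 12 - (-3 + (7 + 1*(-1)))*(-6) = 12 - (-3 + (7 - 1))*(-6) = 12 - (-3 + 6)*(-6) = 12 - 3*(-6) = 12 - 1*(-18) = 12 + 18 = 30)
H**2 = 30**2 = 900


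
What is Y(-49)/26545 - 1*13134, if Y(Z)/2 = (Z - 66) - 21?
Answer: -348642302/26545 ≈ -13134.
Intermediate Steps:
Y(Z) = -174 + 2*Z (Y(Z) = 2*((Z - 66) - 21) = 2*((-66 + Z) - 21) = 2*(-87 + Z) = -174 + 2*Z)
Y(-49)/26545 - 1*13134 = (-174 + 2*(-49))/26545 - 1*13134 = (-174 - 98)*(1/26545) - 13134 = -272*1/26545 - 13134 = -272/26545 - 13134 = -348642302/26545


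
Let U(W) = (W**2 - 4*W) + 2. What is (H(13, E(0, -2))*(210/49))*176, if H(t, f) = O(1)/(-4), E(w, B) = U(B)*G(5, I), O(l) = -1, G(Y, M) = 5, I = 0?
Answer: 1320/7 ≈ 188.57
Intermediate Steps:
U(W) = 2 + W**2 - 4*W
E(w, B) = 10 - 20*B + 5*B**2 (E(w, B) = (2 + B**2 - 4*B)*5 = 10 - 20*B + 5*B**2)
H(t, f) = 1/4 (H(t, f) = -1/(-4) = -1*(-1/4) = 1/4)
(H(13, E(0, -2))*(210/49))*176 = ((210/49)/4)*176 = ((210*(1/49))/4)*176 = ((1/4)*(30/7))*176 = (15/14)*176 = 1320/7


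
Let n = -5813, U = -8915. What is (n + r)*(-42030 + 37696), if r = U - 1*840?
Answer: 67471712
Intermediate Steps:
r = -9755 (r = -8915 - 1*840 = -8915 - 840 = -9755)
(n + r)*(-42030 + 37696) = (-5813 - 9755)*(-42030 + 37696) = -15568*(-4334) = 67471712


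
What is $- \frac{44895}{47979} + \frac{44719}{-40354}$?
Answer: $- \frac{1319088577}{645381522} \approx -2.0439$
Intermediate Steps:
$- \frac{44895}{47979} + \frac{44719}{-40354} = \left(-44895\right) \frac{1}{47979} + 44719 \left(- \frac{1}{40354}\right) = - \frac{14965}{15993} - \frac{44719}{40354} = - \frac{1319088577}{645381522}$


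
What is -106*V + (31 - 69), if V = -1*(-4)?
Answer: -462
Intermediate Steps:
V = 4
-106*V + (31 - 69) = -106*4 + (31 - 69) = -424 - 38 = -462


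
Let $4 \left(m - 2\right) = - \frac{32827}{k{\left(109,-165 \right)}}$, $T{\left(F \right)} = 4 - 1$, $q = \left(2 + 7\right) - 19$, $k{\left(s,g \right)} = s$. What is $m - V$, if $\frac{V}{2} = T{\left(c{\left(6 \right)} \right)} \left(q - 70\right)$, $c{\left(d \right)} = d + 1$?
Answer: $\frac{177325}{436} \approx 406.71$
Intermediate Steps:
$c{\left(d \right)} = 1 + d$
$q = -10$ ($q = 9 - 19 = -10$)
$T{\left(F \right)} = 3$ ($T{\left(F \right)} = 4 - 1 = 3$)
$m = - \frac{31955}{436}$ ($m = 2 + \frac{\left(-32827\right) \frac{1}{109}}{4} = 2 + \frac{1}{4} \left(- \frac{32827}{109}\right) = 2 - \frac{32827}{436} = - \frac{31955}{436} \approx -73.291$)
$V = -480$ ($V = 2 \cdot 3 \left(-10 - 70\right) = 2 \cdot 3 \left(-80\right) = 2 \left(-240\right) = -480$)
$m - V = - \frac{31955}{436} - -480 = - \frac{31955}{436} + 480 = \frac{177325}{436}$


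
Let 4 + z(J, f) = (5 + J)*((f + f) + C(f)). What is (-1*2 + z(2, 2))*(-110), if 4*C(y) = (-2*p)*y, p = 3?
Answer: -110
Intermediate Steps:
C(y) = -3*y/2 (C(y) = ((-2*3)*y)/4 = (-6*y)/4 = -3*y/2)
z(J, f) = -4 + f*(5 + J)/2 (z(J, f) = -4 + (5 + J)*((f + f) - 3*f/2) = -4 + (5 + J)*(2*f - 3*f/2) = -4 + (5 + J)*(f/2) = -4 + f*(5 + J)/2)
(-1*2 + z(2, 2))*(-110) = (-1*2 + (-4 + (5/2)*2 + (½)*2*2))*(-110) = (-2 + (-4 + 5 + 2))*(-110) = (-2 + 3)*(-110) = 1*(-110) = -110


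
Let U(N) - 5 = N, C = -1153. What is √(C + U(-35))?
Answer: 13*I*√7 ≈ 34.395*I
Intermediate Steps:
U(N) = 5 + N
√(C + U(-35)) = √(-1153 + (5 - 35)) = √(-1153 - 30) = √(-1183) = 13*I*√7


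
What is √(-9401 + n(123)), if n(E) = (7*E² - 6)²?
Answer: 2*√2803541302 ≈ 1.0590e+5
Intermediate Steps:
n(E) = (-6 + 7*E²)²
√(-9401 + n(123)) = √(-9401 + (-6 + 7*123²)²) = √(-9401 + (-6 + 7*15129)²) = √(-9401 + (-6 + 105903)²) = √(-9401 + 105897²) = √(-9401 + 11214174609) = √11214165208 = 2*√2803541302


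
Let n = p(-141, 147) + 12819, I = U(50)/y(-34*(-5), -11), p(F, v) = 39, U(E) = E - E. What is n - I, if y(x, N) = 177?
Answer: 12858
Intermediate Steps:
U(E) = 0
I = 0 (I = 0/177 = 0*(1/177) = 0)
n = 12858 (n = 39 + 12819 = 12858)
n - I = 12858 - 1*0 = 12858 + 0 = 12858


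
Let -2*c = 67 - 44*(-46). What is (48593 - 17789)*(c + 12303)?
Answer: 346776030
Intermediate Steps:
c = -2091/2 (c = -(67 - 44*(-46))/2 = -(67 + 2024)/2 = -½*2091 = -2091/2 ≈ -1045.5)
(48593 - 17789)*(c + 12303) = (48593 - 17789)*(-2091/2 + 12303) = 30804*(22515/2) = 346776030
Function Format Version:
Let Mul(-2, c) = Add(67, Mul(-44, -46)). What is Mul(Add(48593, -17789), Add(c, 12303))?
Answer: 346776030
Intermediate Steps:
c = Rational(-2091, 2) (c = Mul(Rational(-1, 2), Add(67, Mul(-44, -46))) = Mul(Rational(-1, 2), Add(67, 2024)) = Mul(Rational(-1, 2), 2091) = Rational(-2091, 2) ≈ -1045.5)
Mul(Add(48593, -17789), Add(c, 12303)) = Mul(Add(48593, -17789), Add(Rational(-2091, 2), 12303)) = Mul(30804, Rational(22515, 2)) = 346776030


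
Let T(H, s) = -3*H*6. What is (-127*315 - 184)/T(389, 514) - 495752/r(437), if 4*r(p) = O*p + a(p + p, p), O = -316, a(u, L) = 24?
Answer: 4858459217/241688034 ≈ 20.102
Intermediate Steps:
T(H, s) = -18*H
r(p) = 6 - 79*p (r(p) = (-316*p + 24)/4 = (24 - 316*p)/4 = 6 - 79*p)
(-127*315 - 184)/T(389, 514) - 495752/r(437) = (-127*315 - 184)/((-18*389)) - 495752/(6 - 79*437) = (-40005 - 184)/(-7002) - 495752/(6 - 34523) = -40189*(-1/7002) - 495752/(-34517) = 40189/7002 - 495752*(-1/34517) = 40189/7002 + 495752/34517 = 4858459217/241688034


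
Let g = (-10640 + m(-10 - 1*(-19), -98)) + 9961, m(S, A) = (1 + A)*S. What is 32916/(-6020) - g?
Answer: 2327531/1505 ≈ 1546.5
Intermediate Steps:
m(S, A) = S*(1 + A)
g = -1552 (g = (-10640 + (-10 - 1*(-19))*(1 - 98)) + 9961 = (-10640 + (-10 + 19)*(-97)) + 9961 = (-10640 + 9*(-97)) + 9961 = (-10640 - 873) + 9961 = -11513 + 9961 = -1552)
32916/(-6020) - g = 32916/(-6020) - 1*(-1552) = 32916*(-1/6020) + 1552 = -8229/1505 + 1552 = 2327531/1505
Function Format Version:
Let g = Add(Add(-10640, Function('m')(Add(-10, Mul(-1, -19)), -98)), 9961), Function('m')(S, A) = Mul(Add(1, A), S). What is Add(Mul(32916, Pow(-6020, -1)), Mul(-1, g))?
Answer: Rational(2327531, 1505) ≈ 1546.5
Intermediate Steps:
Function('m')(S, A) = Mul(S, Add(1, A))
g = -1552 (g = Add(Add(-10640, Mul(Add(-10, Mul(-1, -19)), Add(1, -98))), 9961) = Add(Add(-10640, Mul(Add(-10, 19), -97)), 9961) = Add(Add(-10640, Mul(9, -97)), 9961) = Add(Add(-10640, -873), 9961) = Add(-11513, 9961) = -1552)
Add(Mul(32916, Pow(-6020, -1)), Mul(-1, g)) = Add(Mul(32916, Pow(-6020, -1)), Mul(-1, -1552)) = Add(Mul(32916, Rational(-1, 6020)), 1552) = Add(Rational(-8229, 1505), 1552) = Rational(2327531, 1505)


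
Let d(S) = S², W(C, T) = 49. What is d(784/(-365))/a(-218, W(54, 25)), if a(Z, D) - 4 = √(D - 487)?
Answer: 1229312/30242075 - 307328*I*√438/30242075 ≈ 0.040649 - 0.21268*I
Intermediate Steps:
a(Z, D) = 4 + √(-487 + D) (a(Z, D) = 4 + √(D - 487) = 4 + √(-487 + D))
d(784/(-365))/a(-218, W(54, 25)) = (784/(-365))²/(4 + √(-487 + 49)) = (784*(-1/365))²/(4 + √(-438)) = (-784/365)²/(4 + I*√438) = 614656/(133225*(4 + I*√438))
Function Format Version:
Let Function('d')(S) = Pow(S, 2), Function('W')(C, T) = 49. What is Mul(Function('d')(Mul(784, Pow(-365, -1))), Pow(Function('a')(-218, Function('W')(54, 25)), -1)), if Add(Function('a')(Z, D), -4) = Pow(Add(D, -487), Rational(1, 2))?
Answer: Add(Rational(1229312, 30242075), Mul(Rational(-307328, 30242075), I, Pow(438, Rational(1, 2)))) ≈ Add(0.040649, Mul(-0.21268, I))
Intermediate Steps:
Function('a')(Z, D) = Add(4, Pow(Add(-487, D), Rational(1, 2))) (Function('a')(Z, D) = Add(4, Pow(Add(D, -487), Rational(1, 2))) = Add(4, Pow(Add(-487, D), Rational(1, 2))))
Mul(Function('d')(Mul(784, Pow(-365, -1))), Pow(Function('a')(-218, Function('W')(54, 25)), -1)) = Mul(Pow(Mul(784, Pow(-365, -1)), 2), Pow(Add(4, Pow(Add(-487, 49), Rational(1, 2))), -1)) = Mul(Pow(Mul(784, Rational(-1, 365)), 2), Pow(Add(4, Pow(-438, Rational(1, 2))), -1)) = Mul(Pow(Rational(-784, 365), 2), Pow(Add(4, Mul(I, Pow(438, Rational(1, 2)))), -1)) = Mul(Rational(614656, 133225), Pow(Add(4, Mul(I, Pow(438, Rational(1, 2)))), -1))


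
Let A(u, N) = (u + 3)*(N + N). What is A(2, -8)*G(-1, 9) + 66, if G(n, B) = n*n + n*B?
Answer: 706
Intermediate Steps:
G(n, B) = n**2 + B*n
A(u, N) = 2*N*(3 + u) (A(u, N) = (3 + u)*(2*N) = 2*N*(3 + u))
A(2, -8)*G(-1, 9) + 66 = (2*(-8)*(3 + 2))*(-(9 - 1)) + 66 = (2*(-8)*5)*(-1*8) + 66 = -80*(-8) + 66 = 640 + 66 = 706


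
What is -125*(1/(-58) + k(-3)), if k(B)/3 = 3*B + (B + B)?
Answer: 326375/58 ≈ 5627.2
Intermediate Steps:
k(B) = 15*B (k(B) = 3*(3*B + (B + B)) = 3*(3*B + 2*B) = 3*(5*B) = 15*B)
-125*(1/(-58) + k(-3)) = -125*(1/(-58) + 15*(-3)) = -125*(-1/58 - 45) = -125*(-2611/58) = 326375/58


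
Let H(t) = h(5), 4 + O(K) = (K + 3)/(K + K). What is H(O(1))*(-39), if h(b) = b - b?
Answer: 0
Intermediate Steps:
O(K) = -4 + (3 + K)/(2*K) (O(K) = -4 + (K + 3)/(K + K) = -4 + (3 + K)/((2*K)) = -4 + (3 + K)*(1/(2*K)) = -4 + (3 + K)/(2*K))
h(b) = 0
H(t) = 0
H(O(1))*(-39) = 0*(-39) = 0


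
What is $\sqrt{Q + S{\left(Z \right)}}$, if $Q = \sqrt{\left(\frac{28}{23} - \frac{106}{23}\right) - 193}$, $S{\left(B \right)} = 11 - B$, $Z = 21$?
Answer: $\frac{\sqrt{-5290 + 23 i \sqrt{103891}}}{23} \approx 1.8995 + 3.6889 i$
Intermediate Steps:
$Q = \frac{i \sqrt{103891}}{23}$ ($Q = \sqrt{\left(28 \cdot \frac{1}{23} - \frac{106}{23}\right) - 193} = \sqrt{\left(\frac{28}{23} - \frac{106}{23}\right) - 193} = \sqrt{- \frac{78}{23} - 193} = \sqrt{- \frac{4517}{23}} = \frac{i \sqrt{103891}}{23} \approx 14.014 i$)
$\sqrt{Q + S{\left(Z \right)}} = \sqrt{\frac{i \sqrt{103891}}{23} + \left(11 - 21\right)} = \sqrt{\frac{i \sqrt{103891}}{23} - 10} = \sqrt{-10 + \frac{i \sqrt{103891}}{23}}$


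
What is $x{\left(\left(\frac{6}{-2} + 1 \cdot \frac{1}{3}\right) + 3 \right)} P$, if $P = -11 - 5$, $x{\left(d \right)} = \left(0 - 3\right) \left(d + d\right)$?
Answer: $32$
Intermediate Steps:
$x{\left(d \right)} = - 6 d$ ($x{\left(d \right)} = - 3 \cdot 2 d = - 6 d$)
$P = -16$ ($P = -11 - 5 = -16$)
$x{\left(\left(\frac{6}{-2} + 1 \cdot \frac{1}{3}\right) + 3 \right)} P = - 6 \left(\left(\frac{6}{-2} + 1 \cdot \frac{1}{3}\right) + 3\right) \left(-16\right) = - 6 \left(\left(6 \left(- \frac{1}{2}\right) + 1 \cdot \frac{1}{3}\right) + 3\right) \left(-16\right) = - 6 \left(\left(-3 + \frac{1}{3}\right) + 3\right) \left(-16\right) = - 6 \left(- \frac{8}{3} + 3\right) \left(-16\right) = \left(-6\right) \frac{1}{3} \left(-16\right) = \left(-2\right) \left(-16\right) = 32$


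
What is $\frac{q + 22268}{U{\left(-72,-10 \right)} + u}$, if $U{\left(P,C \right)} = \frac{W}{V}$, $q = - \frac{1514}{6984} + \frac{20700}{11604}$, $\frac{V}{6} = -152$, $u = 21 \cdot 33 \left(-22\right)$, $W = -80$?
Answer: $- \frac{1428782376227}{978155106996} \approx -1.4607$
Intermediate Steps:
$u = -15246$ ($u = 693 \left(-22\right) = -15246$)
$V = -912$ ($V = 6 \left(-152\right) = -912$)
$q = \frac{5291681}{3376764}$ ($q = \left(-1514\right) \frac{1}{6984} + 20700 \cdot \frac{1}{11604} = - \frac{757}{3492} + \frac{1725}{967} = \frac{5291681}{3376764} \approx 1.5671$)
$U{\left(P,C \right)} = \frac{5}{57}$ ($U{\left(P,C \right)} = - \frac{80}{-912} = \left(-80\right) \left(- \frac{1}{912}\right) = \frac{5}{57}$)
$\frac{q + 22268}{U{\left(-72,-10 \right)} + u} = \frac{\frac{5291681}{3376764} + 22268}{\frac{5}{57} - 15246} = \frac{75199072433}{3376764 \left(- \frac{869017}{57}\right)} = \frac{75199072433}{3376764} \left(- \frac{57}{869017}\right) = - \frac{1428782376227}{978155106996}$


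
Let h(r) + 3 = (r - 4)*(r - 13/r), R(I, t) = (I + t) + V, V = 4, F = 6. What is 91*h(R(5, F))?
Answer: 208117/15 ≈ 13874.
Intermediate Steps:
R(I, t) = 4 + I + t (R(I, t) = (I + t) + 4 = 4 + I + t)
h(r) = -3 + (-4 + r)*(r - 13/r) (h(r) = -3 + (r - 4)*(r - 13/r) = -3 + (-4 + r)*(r - 13/r))
91*h(R(5, F)) = 91*(-16 + (4 + 5 + 6)**2 - 4*(4 + 5 + 6) + 52/(4 + 5 + 6)) = 91*(-16 + 15**2 - 4*15 + 52/15) = 91*(-16 + 225 - 60 + 52*(1/15)) = 91*(-16 + 225 - 60 + 52/15) = 91*(2287/15) = 208117/15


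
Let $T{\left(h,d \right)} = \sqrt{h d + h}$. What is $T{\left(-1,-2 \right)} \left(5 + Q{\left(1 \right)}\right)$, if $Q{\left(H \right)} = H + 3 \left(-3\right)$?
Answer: $-3$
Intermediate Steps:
$T{\left(h,d \right)} = \sqrt{h + d h}$ ($T{\left(h,d \right)} = \sqrt{d h + h} = \sqrt{h + d h}$)
$Q{\left(H \right)} = -9 + H$ ($Q{\left(H \right)} = H - 9 = -9 + H$)
$T{\left(-1,-2 \right)} \left(5 + Q{\left(1 \right)}\right) = \sqrt{- (1 - 2)} \left(5 + \left(-9 + 1\right)\right) = \sqrt{\left(-1\right) \left(-1\right)} \left(5 - 8\right) = \sqrt{1} \left(-3\right) = 1 \left(-3\right) = -3$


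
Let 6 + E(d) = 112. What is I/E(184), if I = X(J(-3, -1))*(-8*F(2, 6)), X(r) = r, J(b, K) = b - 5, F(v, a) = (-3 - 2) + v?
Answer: -96/53 ≈ -1.8113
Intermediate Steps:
E(d) = 106 (E(d) = -6 + 112 = 106)
F(v, a) = -5 + v
J(b, K) = -5 + b
I = -192 (I = (-5 - 3)*(-8*(-5 + 2)) = -(-64)*(-3) = -8*24 = -192)
I/E(184) = -192/106 = -192*1/106 = -96/53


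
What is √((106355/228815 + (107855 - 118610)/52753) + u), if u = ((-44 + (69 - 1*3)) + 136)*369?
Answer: 2*√84947128797752686234066/2414135539 ≈ 241.46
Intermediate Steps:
u = 58302 (u = ((-44 + (69 - 3)) + 136)*369 = ((-44 + 66) + 136)*369 = (22 + 136)*369 = 158*369 = 58302)
√((106355/228815 + (107855 - 118610)/52753) + u) = √((106355/228815 + (107855 - 118610)/52753) + 58302) = √((106355*(1/228815) - 10755*1/52753) + 58302) = √((21271/45763 - 10755/52753) + 58302) = √(629927998/2414135539 + 58302) = √(140749560122776/2414135539) = 2*√84947128797752686234066/2414135539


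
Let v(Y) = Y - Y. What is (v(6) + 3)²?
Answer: 9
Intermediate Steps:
v(Y) = 0
(v(6) + 3)² = (0 + 3)² = 3² = 9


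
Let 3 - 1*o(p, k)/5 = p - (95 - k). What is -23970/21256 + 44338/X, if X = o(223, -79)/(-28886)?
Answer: 6805890666677/1222220 ≈ 5.5685e+6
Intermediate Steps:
o(p, k) = 490 - 5*k - 5*p (o(p, k) = 15 - 5*(p - (95 - k)) = 15 - 5*(p + (-95 + k)) = 15 - 5*(-95 + k + p) = 15 + (475 - 5*k - 5*p) = 490 - 5*k - 5*p)
X = 115/14443 (X = (490 - 5*(-79) - 5*223)/(-28886) = (490 + 395 - 1115)*(-1/28886) = -230*(-1/28886) = 115/14443 ≈ 0.0079623)
-23970/21256 + 44338/X = -23970/21256 + 44338/(115/14443) = -23970*1/21256 + 44338*(14443/115) = -11985/10628 + 640373734/115 = 6805890666677/1222220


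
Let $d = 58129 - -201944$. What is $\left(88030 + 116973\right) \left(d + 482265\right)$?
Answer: $152181517014$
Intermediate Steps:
$d = 260073$ ($d = 58129 + 201944 = 260073$)
$\left(88030 + 116973\right) \left(d + 482265\right) = \left(88030 + 116973\right) \left(260073 + 482265\right) = 205003 \cdot 742338 = 152181517014$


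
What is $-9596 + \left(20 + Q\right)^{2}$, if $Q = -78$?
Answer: $-6232$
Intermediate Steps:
$-9596 + \left(20 + Q\right)^{2} = -9596 + \left(20 - 78\right)^{2} = -9596 + \left(-58\right)^{2} = -9596 + 3364 = -6232$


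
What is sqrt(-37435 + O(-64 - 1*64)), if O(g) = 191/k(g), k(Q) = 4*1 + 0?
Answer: I*sqrt(149549)/2 ≈ 193.36*I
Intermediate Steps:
k(Q) = 4 (k(Q) = 4 + 0 = 4)
O(g) = 191/4
sqrt(-37435 + O(-64 - 1*64)) = sqrt(-37435 + 191/4) = sqrt(-149549/4) = I*sqrt(149549)/2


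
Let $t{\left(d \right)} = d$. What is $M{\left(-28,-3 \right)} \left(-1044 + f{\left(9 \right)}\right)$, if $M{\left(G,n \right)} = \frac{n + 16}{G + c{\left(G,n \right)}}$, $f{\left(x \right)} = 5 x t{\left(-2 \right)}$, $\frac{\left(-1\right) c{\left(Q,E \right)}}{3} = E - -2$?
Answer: $\frac{14742}{25} \approx 589.68$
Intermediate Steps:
$c{\left(Q,E \right)} = -6 - 3 E$ ($c{\left(Q,E \right)} = - 3 \left(E - -2\right) = - 3 \left(E + 2\right) = - 3 \left(2 + E\right) = -6 - 3 E$)
$f{\left(x \right)} = - 10 x$ ($f{\left(x \right)} = 5 x \left(-2\right) = - 10 x$)
$M{\left(G,n \right)} = \frac{16 + n}{-6 + G - 3 n}$ ($M{\left(G,n \right)} = \frac{n + 16}{G - \left(6 + 3 n\right)} = \frac{16 + n}{-6 + G - 3 n}$)
$M{\left(-28,-3 \right)} \left(-1044 + f{\left(9 \right)}\right) = \frac{-16 - -3}{6 - -28 + 3 \left(-3\right)} \left(-1044 - 90\right) = \frac{-16 + 3}{6 + 28 - 9} \left(-1044 - 90\right) = \frac{1}{25} \left(-13\right) \left(-1134\right) = \left(- \frac{13}{25}\right) \left(-1134\right) = \frac{14742}{25}$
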